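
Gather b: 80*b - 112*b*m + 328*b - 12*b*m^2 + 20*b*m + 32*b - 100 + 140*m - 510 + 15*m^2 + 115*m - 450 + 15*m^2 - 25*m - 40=b*(-12*m^2 - 92*m + 440) + 30*m^2 + 230*m - 1100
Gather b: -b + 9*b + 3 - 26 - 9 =8*b - 32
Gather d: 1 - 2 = -1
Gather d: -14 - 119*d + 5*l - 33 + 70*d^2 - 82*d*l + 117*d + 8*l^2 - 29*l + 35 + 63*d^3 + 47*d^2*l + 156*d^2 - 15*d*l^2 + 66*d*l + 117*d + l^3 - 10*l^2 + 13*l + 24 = 63*d^3 + d^2*(47*l + 226) + d*(-15*l^2 - 16*l + 115) + l^3 - 2*l^2 - 11*l + 12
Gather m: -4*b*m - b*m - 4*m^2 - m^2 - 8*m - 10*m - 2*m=-5*m^2 + m*(-5*b - 20)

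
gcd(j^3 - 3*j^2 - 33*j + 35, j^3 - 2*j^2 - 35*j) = j^2 - 2*j - 35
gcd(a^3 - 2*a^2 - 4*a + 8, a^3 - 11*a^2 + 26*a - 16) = a - 2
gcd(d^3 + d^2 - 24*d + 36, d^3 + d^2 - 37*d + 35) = 1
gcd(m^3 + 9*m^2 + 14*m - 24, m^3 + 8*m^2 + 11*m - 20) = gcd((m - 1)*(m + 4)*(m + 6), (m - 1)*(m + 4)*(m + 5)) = m^2 + 3*m - 4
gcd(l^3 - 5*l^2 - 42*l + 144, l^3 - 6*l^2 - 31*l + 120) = l^2 - 11*l + 24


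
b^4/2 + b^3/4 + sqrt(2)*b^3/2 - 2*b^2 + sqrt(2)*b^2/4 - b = b*(b/2 + sqrt(2))*(b + 1/2)*(b - sqrt(2))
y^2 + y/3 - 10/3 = (y - 5/3)*(y + 2)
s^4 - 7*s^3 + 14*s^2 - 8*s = s*(s - 4)*(s - 2)*(s - 1)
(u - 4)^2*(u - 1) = u^3 - 9*u^2 + 24*u - 16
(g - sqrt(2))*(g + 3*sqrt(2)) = g^2 + 2*sqrt(2)*g - 6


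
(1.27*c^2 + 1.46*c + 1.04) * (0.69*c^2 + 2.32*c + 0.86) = 0.8763*c^4 + 3.9538*c^3 + 5.197*c^2 + 3.6684*c + 0.8944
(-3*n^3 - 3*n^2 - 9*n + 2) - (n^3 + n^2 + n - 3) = -4*n^3 - 4*n^2 - 10*n + 5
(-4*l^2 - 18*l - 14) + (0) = -4*l^2 - 18*l - 14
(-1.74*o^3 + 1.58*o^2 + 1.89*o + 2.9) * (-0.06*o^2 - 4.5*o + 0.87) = 0.1044*o^5 + 7.7352*o^4 - 8.7372*o^3 - 7.3044*o^2 - 11.4057*o + 2.523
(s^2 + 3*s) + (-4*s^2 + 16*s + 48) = -3*s^2 + 19*s + 48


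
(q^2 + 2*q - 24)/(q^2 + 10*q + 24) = (q - 4)/(q + 4)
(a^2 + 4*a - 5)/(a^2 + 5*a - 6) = (a + 5)/(a + 6)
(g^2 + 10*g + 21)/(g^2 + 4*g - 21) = (g + 3)/(g - 3)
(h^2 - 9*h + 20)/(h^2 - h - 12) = (h - 5)/(h + 3)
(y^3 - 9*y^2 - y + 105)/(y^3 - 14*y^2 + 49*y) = (y^2 - 2*y - 15)/(y*(y - 7))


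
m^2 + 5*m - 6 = (m - 1)*(m + 6)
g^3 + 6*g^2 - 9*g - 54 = (g - 3)*(g + 3)*(g + 6)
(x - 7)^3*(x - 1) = x^4 - 22*x^3 + 168*x^2 - 490*x + 343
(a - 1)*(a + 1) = a^2 - 1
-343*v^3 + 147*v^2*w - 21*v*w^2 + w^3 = (-7*v + w)^3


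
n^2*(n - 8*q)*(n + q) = n^4 - 7*n^3*q - 8*n^2*q^2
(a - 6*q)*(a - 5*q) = a^2 - 11*a*q + 30*q^2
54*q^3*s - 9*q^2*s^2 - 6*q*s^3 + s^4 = s*(-6*q + s)*(-3*q + s)*(3*q + s)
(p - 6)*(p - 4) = p^2 - 10*p + 24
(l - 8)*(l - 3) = l^2 - 11*l + 24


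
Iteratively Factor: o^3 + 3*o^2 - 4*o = (o - 1)*(o^2 + 4*o) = (o - 1)*(o + 4)*(o)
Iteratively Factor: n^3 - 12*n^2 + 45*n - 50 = (n - 5)*(n^2 - 7*n + 10) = (n - 5)^2*(n - 2)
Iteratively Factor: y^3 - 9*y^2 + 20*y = (y - 5)*(y^2 - 4*y) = (y - 5)*(y - 4)*(y)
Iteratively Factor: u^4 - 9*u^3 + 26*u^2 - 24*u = (u - 2)*(u^3 - 7*u^2 + 12*u) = (u - 3)*(u - 2)*(u^2 - 4*u) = u*(u - 3)*(u - 2)*(u - 4)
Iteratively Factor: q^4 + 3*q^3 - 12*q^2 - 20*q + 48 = (q - 2)*(q^3 + 5*q^2 - 2*q - 24) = (q - 2)*(q + 4)*(q^2 + q - 6) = (q - 2)^2*(q + 4)*(q + 3)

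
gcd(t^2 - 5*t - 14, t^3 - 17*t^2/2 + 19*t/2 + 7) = t - 7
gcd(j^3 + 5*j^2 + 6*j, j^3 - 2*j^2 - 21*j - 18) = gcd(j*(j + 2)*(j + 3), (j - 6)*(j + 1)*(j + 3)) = j + 3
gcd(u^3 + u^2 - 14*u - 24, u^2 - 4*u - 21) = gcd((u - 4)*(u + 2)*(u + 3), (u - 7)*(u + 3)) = u + 3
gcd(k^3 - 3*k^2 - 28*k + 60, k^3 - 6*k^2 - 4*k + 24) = k^2 - 8*k + 12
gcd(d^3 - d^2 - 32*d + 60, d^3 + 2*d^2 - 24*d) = d + 6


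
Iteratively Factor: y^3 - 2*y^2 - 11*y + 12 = (y + 3)*(y^2 - 5*y + 4) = (y - 1)*(y + 3)*(y - 4)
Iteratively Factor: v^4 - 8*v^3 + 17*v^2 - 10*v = (v - 5)*(v^3 - 3*v^2 + 2*v) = (v - 5)*(v - 1)*(v^2 - 2*v) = v*(v - 5)*(v - 1)*(v - 2)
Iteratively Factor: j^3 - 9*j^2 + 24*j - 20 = (j - 5)*(j^2 - 4*j + 4) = (j - 5)*(j - 2)*(j - 2)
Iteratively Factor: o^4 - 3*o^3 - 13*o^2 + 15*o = (o)*(o^3 - 3*o^2 - 13*o + 15) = o*(o - 5)*(o^2 + 2*o - 3) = o*(o - 5)*(o - 1)*(o + 3)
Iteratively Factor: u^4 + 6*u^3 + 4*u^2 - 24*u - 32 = (u + 2)*(u^3 + 4*u^2 - 4*u - 16) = (u + 2)*(u + 4)*(u^2 - 4) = (u + 2)^2*(u + 4)*(u - 2)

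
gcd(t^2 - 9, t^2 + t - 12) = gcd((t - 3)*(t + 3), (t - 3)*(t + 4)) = t - 3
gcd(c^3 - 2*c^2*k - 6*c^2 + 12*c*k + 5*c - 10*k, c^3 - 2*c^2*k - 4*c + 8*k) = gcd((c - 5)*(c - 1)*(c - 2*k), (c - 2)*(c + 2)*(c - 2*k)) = c - 2*k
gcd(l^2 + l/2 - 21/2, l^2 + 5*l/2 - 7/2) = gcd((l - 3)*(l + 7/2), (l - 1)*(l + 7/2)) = l + 7/2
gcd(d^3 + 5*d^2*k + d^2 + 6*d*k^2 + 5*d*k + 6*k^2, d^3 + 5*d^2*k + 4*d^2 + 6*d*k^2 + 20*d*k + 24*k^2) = d^2 + 5*d*k + 6*k^2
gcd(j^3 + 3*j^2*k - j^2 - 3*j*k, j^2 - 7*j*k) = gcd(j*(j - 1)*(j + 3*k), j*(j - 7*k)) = j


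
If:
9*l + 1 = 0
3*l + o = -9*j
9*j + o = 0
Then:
No Solution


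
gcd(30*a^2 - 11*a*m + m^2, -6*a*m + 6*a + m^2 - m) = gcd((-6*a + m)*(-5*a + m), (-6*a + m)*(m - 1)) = 6*a - m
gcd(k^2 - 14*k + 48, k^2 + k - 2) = 1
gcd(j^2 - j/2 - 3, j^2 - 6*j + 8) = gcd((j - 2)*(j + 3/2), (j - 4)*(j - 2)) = j - 2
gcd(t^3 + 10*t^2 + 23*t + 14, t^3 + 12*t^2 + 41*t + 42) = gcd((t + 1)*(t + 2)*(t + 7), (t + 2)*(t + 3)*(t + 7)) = t^2 + 9*t + 14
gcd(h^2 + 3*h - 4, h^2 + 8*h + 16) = h + 4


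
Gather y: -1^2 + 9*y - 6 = 9*y - 7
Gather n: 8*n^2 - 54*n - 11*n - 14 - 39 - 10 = 8*n^2 - 65*n - 63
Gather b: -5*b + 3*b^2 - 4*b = 3*b^2 - 9*b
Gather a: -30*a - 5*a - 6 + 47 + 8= 49 - 35*a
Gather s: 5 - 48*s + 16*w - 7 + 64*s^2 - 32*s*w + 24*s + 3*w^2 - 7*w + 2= 64*s^2 + s*(-32*w - 24) + 3*w^2 + 9*w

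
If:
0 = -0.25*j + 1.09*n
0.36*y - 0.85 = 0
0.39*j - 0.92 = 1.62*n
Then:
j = 49.89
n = 11.44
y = 2.36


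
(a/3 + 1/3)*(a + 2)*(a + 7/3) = a^3/3 + 16*a^2/9 + 3*a + 14/9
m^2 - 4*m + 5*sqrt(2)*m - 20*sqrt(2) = (m - 4)*(m + 5*sqrt(2))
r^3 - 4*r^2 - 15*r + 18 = (r - 6)*(r - 1)*(r + 3)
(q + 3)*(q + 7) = q^2 + 10*q + 21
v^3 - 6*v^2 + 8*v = v*(v - 4)*(v - 2)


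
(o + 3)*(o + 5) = o^2 + 8*o + 15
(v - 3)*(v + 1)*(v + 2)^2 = v^4 + 2*v^3 - 7*v^2 - 20*v - 12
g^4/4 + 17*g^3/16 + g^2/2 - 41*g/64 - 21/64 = (g/4 + 1/4)*(g - 3/4)*(g + 1/2)*(g + 7/2)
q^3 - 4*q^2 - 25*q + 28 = (q - 7)*(q - 1)*(q + 4)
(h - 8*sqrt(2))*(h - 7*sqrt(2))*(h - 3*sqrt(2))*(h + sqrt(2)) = h^4 - 17*sqrt(2)*h^3 + 166*h^2 - 134*sqrt(2)*h - 672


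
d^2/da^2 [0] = 0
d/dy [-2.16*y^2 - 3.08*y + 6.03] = -4.32*y - 3.08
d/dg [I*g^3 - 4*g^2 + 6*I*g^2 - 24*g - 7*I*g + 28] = 3*I*g^2 + g*(-8 + 12*I) - 24 - 7*I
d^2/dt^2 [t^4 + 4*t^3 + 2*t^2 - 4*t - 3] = 12*t^2 + 24*t + 4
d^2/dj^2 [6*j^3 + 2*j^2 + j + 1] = 36*j + 4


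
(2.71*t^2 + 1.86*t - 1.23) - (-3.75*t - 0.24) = 2.71*t^2 + 5.61*t - 0.99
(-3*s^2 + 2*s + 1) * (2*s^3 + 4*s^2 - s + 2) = -6*s^5 - 8*s^4 + 13*s^3 - 4*s^2 + 3*s + 2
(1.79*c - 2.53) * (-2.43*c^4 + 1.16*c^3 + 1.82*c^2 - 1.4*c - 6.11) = -4.3497*c^5 + 8.2243*c^4 + 0.323*c^3 - 7.1106*c^2 - 7.3949*c + 15.4583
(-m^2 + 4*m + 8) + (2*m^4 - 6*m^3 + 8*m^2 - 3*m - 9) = 2*m^4 - 6*m^3 + 7*m^2 + m - 1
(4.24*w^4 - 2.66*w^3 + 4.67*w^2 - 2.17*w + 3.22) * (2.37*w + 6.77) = 10.0488*w^5 + 22.4006*w^4 - 6.9403*w^3 + 26.473*w^2 - 7.0595*w + 21.7994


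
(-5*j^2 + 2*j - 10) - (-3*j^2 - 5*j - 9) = -2*j^2 + 7*j - 1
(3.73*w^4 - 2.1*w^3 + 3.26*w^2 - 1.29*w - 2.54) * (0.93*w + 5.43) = 3.4689*w^5 + 18.3009*w^4 - 8.3712*w^3 + 16.5021*w^2 - 9.3669*w - 13.7922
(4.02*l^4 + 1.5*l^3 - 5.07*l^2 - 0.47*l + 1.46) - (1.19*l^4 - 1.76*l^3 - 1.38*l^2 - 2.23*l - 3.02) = 2.83*l^4 + 3.26*l^3 - 3.69*l^2 + 1.76*l + 4.48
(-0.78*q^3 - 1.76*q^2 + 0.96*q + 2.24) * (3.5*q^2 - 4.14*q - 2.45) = -2.73*q^5 - 2.9308*q^4 + 12.5574*q^3 + 8.1776*q^2 - 11.6256*q - 5.488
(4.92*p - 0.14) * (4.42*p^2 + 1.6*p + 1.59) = 21.7464*p^3 + 7.2532*p^2 + 7.5988*p - 0.2226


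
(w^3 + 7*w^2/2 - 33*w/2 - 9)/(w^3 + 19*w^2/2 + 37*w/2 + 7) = (w^2 + 3*w - 18)/(w^2 + 9*w + 14)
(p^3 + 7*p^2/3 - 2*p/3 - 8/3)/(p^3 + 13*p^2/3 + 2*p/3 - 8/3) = (3*p^3 + 7*p^2 - 2*p - 8)/(3*p^3 + 13*p^2 + 2*p - 8)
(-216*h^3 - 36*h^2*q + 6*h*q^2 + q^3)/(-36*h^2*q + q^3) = (6*h + q)/q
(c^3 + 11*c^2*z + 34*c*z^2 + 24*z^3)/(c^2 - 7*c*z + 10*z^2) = (c^3 + 11*c^2*z + 34*c*z^2 + 24*z^3)/(c^2 - 7*c*z + 10*z^2)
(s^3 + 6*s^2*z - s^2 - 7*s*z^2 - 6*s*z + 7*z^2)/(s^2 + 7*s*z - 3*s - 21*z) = (s^2 - s*z - s + z)/(s - 3)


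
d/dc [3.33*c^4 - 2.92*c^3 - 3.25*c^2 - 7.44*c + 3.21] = 13.32*c^3 - 8.76*c^2 - 6.5*c - 7.44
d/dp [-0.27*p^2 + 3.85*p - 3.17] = 3.85 - 0.54*p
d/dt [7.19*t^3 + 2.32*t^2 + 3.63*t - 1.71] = 21.57*t^2 + 4.64*t + 3.63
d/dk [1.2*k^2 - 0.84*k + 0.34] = 2.4*k - 0.84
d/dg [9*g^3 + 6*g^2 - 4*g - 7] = 27*g^2 + 12*g - 4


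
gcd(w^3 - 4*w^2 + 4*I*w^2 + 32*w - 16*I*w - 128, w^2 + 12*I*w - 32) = w + 8*I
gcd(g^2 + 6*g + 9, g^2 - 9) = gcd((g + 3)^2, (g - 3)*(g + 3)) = g + 3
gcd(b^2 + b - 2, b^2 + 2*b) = b + 2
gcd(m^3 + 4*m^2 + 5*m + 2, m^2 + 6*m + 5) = m + 1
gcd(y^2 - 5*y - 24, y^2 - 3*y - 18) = y + 3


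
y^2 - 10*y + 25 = (y - 5)^2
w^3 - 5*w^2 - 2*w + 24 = (w - 4)*(w - 3)*(w + 2)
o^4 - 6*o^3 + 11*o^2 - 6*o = o*(o - 3)*(o - 2)*(o - 1)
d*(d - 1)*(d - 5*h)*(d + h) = d^4 - 4*d^3*h - d^3 - 5*d^2*h^2 + 4*d^2*h + 5*d*h^2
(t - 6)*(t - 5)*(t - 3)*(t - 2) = t^4 - 16*t^3 + 91*t^2 - 216*t + 180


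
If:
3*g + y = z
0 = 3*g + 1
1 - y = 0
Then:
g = -1/3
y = 1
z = 0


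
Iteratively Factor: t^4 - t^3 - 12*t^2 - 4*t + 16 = (t + 2)*(t^3 - 3*t^2 - 6*t + 8) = (t - 4)*(t + 2)*(t^2 + t - 2) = (t - 4)*(t - 1)*(t + 2)*(t + 2)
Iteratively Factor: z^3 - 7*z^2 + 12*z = (z - 3)*(z^2 - 4*z) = z*(z - 3)*(z - 4)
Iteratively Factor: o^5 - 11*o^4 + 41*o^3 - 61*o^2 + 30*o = (o - 5)*(o^4 - 6*o^3 + 11*o^2 - 6*o) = (o - 5)*(o - 3)*(o^3 - 3*o^2 + 2*o) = (o - 5)*(o - 3)*(o - 2)*(o^2 - o) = o*(o - 5)*(o - 3)*(o - 2)*(o - 1)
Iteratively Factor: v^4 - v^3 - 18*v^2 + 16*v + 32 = (v + 1)*(v^3 - 2*v^2 - 16*v + 32) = (v + 1)*(v + 4)*(v^2 - 6*v + 8) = (v - 2)*(v + 1)*(v + 4)*(v - 4)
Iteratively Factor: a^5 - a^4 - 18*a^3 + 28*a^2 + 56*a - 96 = (a - 2)*(a^4 + a^3 - 16*a^2 - 4*a + 48) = (a - 2)*(a + 4)*(a^3 - 3*a^2 - 4*a + 12) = (a - 3)*(a - 2)*(a + 4)*(a^2 - 4) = (a - 3)*(a - 2)^2*(a + 4)*(a + 2)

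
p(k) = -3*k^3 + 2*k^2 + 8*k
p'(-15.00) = -2077.00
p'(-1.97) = -34.81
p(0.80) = 6.14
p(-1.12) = -2.24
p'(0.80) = 5.44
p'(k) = -9*k^2 + 4*k + 8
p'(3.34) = -79.04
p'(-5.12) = -248.41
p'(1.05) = 2.28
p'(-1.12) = -7.77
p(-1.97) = 14.94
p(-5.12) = 414.12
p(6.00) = -528.00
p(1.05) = 7.13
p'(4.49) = -155.48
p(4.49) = -195.32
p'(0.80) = 5.44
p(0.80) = 6.14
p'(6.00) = -292.00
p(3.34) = -62.75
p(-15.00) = 10455.00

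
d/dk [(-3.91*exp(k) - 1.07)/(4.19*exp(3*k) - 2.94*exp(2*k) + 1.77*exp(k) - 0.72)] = (32.7658*exp(3*k) + 1.9545*exp(2*k) - 6.2916*exp(k) + 4.7091)*exp(k)/(17.5561*exp(6*k) - 24.6372*exp(5*k) + 23.4762*exp(4*k) - 16.4412*exp(3*k) + 7.3665*exp(2*k) - 2.5488*exp(k) + 0.5184)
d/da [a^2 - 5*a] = 2*a - 5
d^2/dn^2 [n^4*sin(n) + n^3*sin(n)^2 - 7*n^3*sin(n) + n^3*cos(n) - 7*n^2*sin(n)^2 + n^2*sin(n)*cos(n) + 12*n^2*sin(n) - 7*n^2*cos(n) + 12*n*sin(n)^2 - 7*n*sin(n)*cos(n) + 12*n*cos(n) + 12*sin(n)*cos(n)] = -n^4*sin(n) + 7*sqrt(2)*n^3*sin(n + pi/4) + 2*n^3*cos(2*n) - 6*n^2*sin(n) + 4*n^2*sin(2*n) - 35*n^2*cos(n) - 14*n^2*cos(2*n) - 14*n*sin(n) - 14*n*sin(2*n) + 42*n*cos(n) + 25*n*cos(2*n) + 3*n + sin(2*n) - 14*cos(n) - 7*cos(2*n) - 7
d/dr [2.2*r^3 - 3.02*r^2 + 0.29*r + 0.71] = 6.6*r^2 - 6.04*r + 0.29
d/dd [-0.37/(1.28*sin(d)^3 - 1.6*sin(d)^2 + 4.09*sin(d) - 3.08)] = (1.4208*sin(d)^2 - 1.184*sin(d) + 1.5133)*cos(d)/(1.28*sin(d)^3 - 1.6*sin(d)^2 + 4.09*sin(d) - 3.08)^2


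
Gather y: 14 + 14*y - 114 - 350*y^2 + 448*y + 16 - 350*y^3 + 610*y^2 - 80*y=-350*y^3 + 260*y^2 + 382*y - 84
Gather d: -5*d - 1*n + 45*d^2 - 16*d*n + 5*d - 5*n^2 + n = 45*d^2 - 16*d*n - 5*n^2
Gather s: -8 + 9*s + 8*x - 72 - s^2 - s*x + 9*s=-s^2 + s*(18 - x) + 8*x - 80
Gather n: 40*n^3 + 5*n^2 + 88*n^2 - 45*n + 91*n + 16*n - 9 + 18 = 40*n^3 + 93*n^2 + 62*n + 9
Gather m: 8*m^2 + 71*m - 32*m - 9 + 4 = 8*m^2 + 39*m - 5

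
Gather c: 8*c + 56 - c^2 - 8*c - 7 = 49 - c^2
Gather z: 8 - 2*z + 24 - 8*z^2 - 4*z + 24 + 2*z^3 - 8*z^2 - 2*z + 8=2*z^3 - 16*z^2 - 8*z + 64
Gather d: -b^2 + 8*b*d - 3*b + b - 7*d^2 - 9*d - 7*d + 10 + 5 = -b^2 - 2*b - 7*d^2 + d*(8*b - 16) + 15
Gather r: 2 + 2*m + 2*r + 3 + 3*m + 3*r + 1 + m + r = 6*m + 6*r + 6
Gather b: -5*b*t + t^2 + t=-5*b*t + t^2 + t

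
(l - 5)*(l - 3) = l^2 - 8*l + 15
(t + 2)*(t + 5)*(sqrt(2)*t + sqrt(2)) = sqrt(2)*t^3 + 8*sqrt(2)*t^2 + 17*sqrt(2)*t + 10*sqrt(2)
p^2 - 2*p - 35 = (p - 7)*(p + 5)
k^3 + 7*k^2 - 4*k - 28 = (k - 2)*(k + 2)*(k + 7)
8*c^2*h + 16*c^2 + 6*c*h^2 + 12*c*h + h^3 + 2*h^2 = (2*c + h)*(4*c + h)*(h + 2)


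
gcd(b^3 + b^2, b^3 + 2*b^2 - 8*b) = b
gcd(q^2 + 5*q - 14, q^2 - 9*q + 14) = q - 2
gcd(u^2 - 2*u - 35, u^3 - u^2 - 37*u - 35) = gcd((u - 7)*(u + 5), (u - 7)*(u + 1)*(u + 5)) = u^2 - 2*u - 35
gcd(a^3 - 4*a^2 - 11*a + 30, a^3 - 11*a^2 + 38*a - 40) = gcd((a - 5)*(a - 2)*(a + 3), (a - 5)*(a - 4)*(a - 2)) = a^2 - 7*a + 10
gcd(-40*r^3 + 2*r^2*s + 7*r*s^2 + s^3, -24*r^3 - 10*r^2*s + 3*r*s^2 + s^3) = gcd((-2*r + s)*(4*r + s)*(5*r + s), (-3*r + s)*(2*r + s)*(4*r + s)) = 4*r + s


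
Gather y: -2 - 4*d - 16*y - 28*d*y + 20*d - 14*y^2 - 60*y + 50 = 16*d - 14*y^2 + y*(-28*d - 76) + 48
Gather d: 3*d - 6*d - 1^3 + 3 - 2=-3*d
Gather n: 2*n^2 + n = 2*n^2 + n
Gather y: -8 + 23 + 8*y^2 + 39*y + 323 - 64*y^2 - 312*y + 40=-56*y^2 - 273*y + 378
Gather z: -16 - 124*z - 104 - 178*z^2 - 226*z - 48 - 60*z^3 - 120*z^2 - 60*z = -60*z^3 - 298*z^2 - 410*z - 168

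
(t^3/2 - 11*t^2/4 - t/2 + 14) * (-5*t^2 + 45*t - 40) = -5*t^5/2 + 145*t^4/4 - 565*t^3/4 + 35*t^2/2 + 650*t - 560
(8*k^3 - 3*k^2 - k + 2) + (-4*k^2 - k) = 8*k^3 - 7*k^2 - 2*k + 2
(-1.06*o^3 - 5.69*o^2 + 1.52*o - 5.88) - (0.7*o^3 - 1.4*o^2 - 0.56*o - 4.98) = -1.76*o^3 - 4.29*o^2 + 2.08*o - 0.899999999999999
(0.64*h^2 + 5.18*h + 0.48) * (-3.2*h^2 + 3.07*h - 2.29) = -2.048*h^4 - 14.6112*h^3 + 12.901*h^2 - 10.3886*h - 1.0992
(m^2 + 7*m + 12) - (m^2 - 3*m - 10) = 10*m + 22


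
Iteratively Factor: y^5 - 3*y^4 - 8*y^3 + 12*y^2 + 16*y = (y - 4)*(y^4 + y^3 - 4*y^2 - 4*y) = (y - 4)*(y + 1)*(y^3 - 4*y) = y*(y - 4)*(y + 1)*(y^2 - 4) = y*(y - 4)*(y + 1)*(y + 2)*(y - 2)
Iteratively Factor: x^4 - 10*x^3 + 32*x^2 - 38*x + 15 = (x - 1)*(x^3 - 9*x^2 + 23*x - 15) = (x - 5)*(x - 1)*(x^2 - 4*x + 3) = (x - 5)*(x - 1)^2*(x - 3)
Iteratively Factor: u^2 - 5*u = (u)*(u - 5)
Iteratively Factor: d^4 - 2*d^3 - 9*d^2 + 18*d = (d - 2)*(d^3 - 9*d) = (d - 3)*(d - 2)*(d^2 + 3*d) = d*(d - 3)*(d - 2)*(d + 3)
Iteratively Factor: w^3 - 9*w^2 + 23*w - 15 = (w - 3)*(w^2 - 6*w + 5) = (w - 3)*(w - 1)*(w - 5)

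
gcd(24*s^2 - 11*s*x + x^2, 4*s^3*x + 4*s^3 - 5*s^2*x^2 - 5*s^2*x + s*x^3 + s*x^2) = 1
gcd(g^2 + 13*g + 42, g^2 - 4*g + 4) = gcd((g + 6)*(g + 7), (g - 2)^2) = 1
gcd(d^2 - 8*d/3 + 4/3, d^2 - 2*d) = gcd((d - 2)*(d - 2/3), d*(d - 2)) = d - 2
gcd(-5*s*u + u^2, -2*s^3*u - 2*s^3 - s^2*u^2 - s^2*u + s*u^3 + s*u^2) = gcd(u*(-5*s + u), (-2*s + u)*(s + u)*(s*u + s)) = 1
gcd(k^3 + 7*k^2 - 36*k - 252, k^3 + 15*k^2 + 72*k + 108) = k + 6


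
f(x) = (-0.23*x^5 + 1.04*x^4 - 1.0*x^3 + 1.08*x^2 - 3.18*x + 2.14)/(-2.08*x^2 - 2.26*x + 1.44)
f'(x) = (4.16*x + 2.26)*(-0.23*x^5 + 1.04*x^4 - 1.0*x^3 + 1.08*x^2 - 3.18*x + 2.14)/(-2.08*x^2 - 2.26*x + 1.44)^2 + (-1.15*x^4 + 4.16*x^3 - 3.0*x^2 + 2.16*x - 3.18)/(-2.08*x^2 - 2.26*x + 1.44)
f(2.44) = -0.20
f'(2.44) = -0.09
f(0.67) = -0.37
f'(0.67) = 3.89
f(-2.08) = -17.79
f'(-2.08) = -11.94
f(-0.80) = 3.33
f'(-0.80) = -6.78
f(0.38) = 3.75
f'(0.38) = 42.04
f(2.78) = -0.20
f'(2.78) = 0.11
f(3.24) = -0.06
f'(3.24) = 0.50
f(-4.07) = -26.98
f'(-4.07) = 10.99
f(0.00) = 1.49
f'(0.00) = 0.12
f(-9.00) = -144.87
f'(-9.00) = 39.18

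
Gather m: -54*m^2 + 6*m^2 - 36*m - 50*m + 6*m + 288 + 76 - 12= -48*m^2 - 80*m + 352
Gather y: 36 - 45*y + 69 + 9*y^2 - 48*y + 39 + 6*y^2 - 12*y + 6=15*y^2 - 105*y + 150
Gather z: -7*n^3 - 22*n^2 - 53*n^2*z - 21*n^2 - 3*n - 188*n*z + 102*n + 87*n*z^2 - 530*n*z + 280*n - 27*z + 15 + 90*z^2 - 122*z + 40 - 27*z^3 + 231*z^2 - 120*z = -7*n^3 - 43*n^2 + 379*n - 27*z^3 + z^2*(87*n + 321) + z*(-53*n^2 - 718*n - 269) + 55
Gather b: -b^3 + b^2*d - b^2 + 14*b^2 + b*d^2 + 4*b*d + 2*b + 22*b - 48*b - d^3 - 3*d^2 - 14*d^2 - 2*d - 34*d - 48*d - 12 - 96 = -b^3 + b^2*(d + 13) + b*(d^2 + 4*d - 24) - d^3 - 17*d^2 - 84*d - 108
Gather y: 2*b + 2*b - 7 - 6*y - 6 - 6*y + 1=4*b - 12*y - 12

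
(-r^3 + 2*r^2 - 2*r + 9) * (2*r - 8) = -2*r^4 + 12*r^3 - 20*r^2 + 34*r - 72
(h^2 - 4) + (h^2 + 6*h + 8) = 2*h^2 + 6*h + 4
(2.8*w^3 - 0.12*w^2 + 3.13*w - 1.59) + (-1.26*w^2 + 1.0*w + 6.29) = 2.8*w^3 - 1.38*w^2 + 4.13*w + 4.7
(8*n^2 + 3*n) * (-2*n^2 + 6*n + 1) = -16*n^4 + 42*n^3 + 26*n^2 + 3*n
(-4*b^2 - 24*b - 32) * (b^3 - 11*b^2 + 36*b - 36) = -4*b^5 + 20*b^4 + 88*b^3 - 368*b^2 - 288*b + 1152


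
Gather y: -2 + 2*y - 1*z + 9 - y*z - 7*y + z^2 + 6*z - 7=y*(-z - 5) + z^2 + 5*z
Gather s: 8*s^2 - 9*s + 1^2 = 8*s^2 - 9*s + 1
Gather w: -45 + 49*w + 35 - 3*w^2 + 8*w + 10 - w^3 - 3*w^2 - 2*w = -w^3 - 6*w^2 + 55*w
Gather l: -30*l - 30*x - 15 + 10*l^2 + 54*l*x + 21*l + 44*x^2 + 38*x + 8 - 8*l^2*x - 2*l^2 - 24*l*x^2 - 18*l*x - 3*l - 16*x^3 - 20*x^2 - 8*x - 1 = l^2*(8 - 8*x) + l*(-24*x^2 + 36*x - 12) - 16*x^3 + 24*x^2 - 8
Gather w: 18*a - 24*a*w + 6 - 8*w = 18*a + w*(-24*a - 8) + 6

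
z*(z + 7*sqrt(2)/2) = z^2 + 7*sqrt(2)*z/2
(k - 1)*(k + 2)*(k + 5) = k^3 + 6*k^2 + 3*k - 10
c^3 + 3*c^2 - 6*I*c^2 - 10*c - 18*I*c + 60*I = (c - 2)*(c + 5)*(c - 6*I)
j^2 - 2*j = j*(j - 2)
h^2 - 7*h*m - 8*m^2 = (h - 8*m)*(h + m)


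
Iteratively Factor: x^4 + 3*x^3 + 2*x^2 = (x)*(x^3 + 3*x^2 + 2*x) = x*(x + 1)*(x^2 + 2*x) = x^2*(x + 1)*(x + 2)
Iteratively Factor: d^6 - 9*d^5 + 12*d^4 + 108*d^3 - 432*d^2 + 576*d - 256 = (d + 4)*(d^5 - 13*d^4 + 64*d^3 - 148*d^2 + 160*d - 64) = (d - 1)*(d + 4)*(d^4 - 12*d^3 + 52*d^2 - 96*d + 64) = (d - 2)*(d - 1)*(d + 4)*(d^3 - 10*d^2 + 32*d - 32) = (d - 4)*(d - 2)*(d - 1)*(d + 4)*(d^2 - 6*d + 8) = (d - 4)*(d - 2)^2*(d - 1)*(d + 4)*(d - 4)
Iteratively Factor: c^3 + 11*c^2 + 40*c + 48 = (c + 4)*(c^2 + 7*c + 12) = (c + 3)*(c + 4)*(c + 4)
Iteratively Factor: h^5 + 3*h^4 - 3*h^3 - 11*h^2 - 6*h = (h + 3)*(h^4 - 3*h^2 - 2*h) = (h - 2)*(h + 3)*(h^3 + 2*h^2 + h) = h*(h - 2)*(h + 3)*(h^2 + 2*h + 1) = h*(h - 2)*(h + 1)*(h + 3)*(h + 1)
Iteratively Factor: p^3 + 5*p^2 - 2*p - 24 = (p + 3)*(p^2 + 2*p - 8) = (p + 3)*(p + 4)*(p - 2)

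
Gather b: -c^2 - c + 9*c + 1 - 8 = -c^2 + 8*c - 7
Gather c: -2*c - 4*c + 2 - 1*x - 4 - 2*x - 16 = -6*c - 3*x - 18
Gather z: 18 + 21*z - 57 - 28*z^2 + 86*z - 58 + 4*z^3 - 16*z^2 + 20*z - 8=4*z^3 - 44*z^2 + 127*z - 105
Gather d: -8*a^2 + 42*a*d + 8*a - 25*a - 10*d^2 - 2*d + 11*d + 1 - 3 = -8*a^2 - 17*a - 10*d^2 + d*(42*a + 9) - 2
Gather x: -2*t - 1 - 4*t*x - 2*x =-2*t + x*(-4*t - 2) - 1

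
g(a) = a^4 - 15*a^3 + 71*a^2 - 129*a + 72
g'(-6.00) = -3465.00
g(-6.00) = 7938.00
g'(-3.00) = -1068.00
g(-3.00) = 1584.00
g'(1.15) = -19.13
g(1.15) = -3.52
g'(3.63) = -15.17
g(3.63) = -4.56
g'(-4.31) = -1897.20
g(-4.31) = 3492.91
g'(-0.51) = -213.66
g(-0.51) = 158.31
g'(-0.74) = -260.34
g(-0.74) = 212.72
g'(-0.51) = -213.66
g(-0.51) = 158.31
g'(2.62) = 6.08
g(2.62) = -1.26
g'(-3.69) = -1466.68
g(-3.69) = 2453.80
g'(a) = 4*a^3 - 45*a^2 + 142*a - 129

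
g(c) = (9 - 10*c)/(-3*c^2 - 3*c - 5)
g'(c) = (9 - 10*c)*(6*c + 3)/(-3*c^2 - 3*c - 5)^2 - 10/(-3*c^2 - 3*c - 5)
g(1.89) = 0.46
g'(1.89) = 0.16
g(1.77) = 0.44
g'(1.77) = 0.20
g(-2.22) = -2.38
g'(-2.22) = -1.11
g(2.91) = 0.51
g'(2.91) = -0.01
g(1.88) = 0.46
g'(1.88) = 0.16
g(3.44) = 0.50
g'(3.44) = -0.04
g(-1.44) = -3.39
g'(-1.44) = -1.32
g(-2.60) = -2.00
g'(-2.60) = -0.87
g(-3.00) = -1.70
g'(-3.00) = -0.67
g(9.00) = 0.29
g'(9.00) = -0.02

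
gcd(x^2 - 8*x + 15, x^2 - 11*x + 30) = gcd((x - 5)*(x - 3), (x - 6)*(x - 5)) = x - 5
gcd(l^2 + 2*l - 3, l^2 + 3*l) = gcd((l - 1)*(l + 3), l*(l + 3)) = l + 3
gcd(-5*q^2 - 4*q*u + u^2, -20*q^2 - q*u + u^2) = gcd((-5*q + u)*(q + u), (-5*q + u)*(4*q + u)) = 5*q - u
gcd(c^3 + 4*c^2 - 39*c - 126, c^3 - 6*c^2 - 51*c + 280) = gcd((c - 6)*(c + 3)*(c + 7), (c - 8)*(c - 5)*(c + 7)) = c + 7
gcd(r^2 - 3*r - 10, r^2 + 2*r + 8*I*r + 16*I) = r + 2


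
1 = 1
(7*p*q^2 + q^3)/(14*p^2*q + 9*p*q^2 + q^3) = q/(2*p + q)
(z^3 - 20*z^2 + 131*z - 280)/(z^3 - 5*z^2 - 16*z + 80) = (z^2 - 15*z + 56)/(z^2 - 16)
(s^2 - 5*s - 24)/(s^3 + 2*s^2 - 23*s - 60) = (s - 8)/(s^2 - s - 20)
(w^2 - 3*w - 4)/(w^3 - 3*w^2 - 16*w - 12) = (w - 4)/(w^2 - 4*w - 12)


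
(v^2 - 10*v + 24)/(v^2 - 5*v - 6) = (v - 4)/(v + 1)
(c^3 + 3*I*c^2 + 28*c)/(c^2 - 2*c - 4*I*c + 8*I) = c*(c + 7*I)/(c - 2)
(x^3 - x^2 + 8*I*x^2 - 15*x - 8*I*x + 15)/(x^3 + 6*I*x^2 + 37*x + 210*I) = (x^2 + x*(-1 + 3*I) - 3*I)/(x^2 + I*x + 42)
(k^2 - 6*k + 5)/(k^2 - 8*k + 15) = (k - 1)/(k - 3)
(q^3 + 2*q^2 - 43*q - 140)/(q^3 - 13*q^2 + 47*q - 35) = (q^2 + 9*q + 20)/(q^2 - 6*q + 5)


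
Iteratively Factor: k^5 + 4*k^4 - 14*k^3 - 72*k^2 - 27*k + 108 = (k + 3)*(k^4 + k^3 - 17*k^2 - 21*k + 36) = (k + 3)^2*(k^3 - 2*k^2 - 11*k + 12) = (k + 3)^3*(k^2 - 5*k + 4) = (k - 4)*(k + 3)^3*(k - 1)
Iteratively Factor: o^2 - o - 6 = (o - 3)*(o + 2)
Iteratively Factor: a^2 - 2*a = (a - 2)*(a)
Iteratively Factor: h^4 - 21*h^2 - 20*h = (h + 1)*(h^3 - h^2 - 20*h) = h*(h + 1)*(h^2 - h - 20) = h*(h - 5)*(h + 1)*(h + 4)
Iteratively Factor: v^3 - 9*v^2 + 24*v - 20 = (v - 2)*(v^2 - 7*v + 10) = (v - 2)^2*(v - 5)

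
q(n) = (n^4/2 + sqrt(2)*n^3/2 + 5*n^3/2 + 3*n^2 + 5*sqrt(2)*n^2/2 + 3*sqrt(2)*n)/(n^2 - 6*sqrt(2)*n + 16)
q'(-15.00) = -8.46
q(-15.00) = 43.16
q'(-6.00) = -1.23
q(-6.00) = 1.60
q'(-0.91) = -0.06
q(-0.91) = -0.02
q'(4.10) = -144.90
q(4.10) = -247.31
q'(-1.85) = 0.01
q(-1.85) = 0.00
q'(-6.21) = -1.36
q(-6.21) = 1.88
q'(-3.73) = -0.21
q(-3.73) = 0.09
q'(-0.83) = -0.06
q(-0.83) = -0.03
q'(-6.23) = -1.37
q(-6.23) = 1.90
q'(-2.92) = -0.04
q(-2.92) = 0.00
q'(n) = (-2*n + 6*sqrt(2))*(n^4/2 + sqrt(2)*n^3/2 + 5*n^3/2 + 3*n^2 + 5*sqrt(2)*n^2/2 + 3*sqrt(2)*n)/(n^2 - 6*sqrt(2)*n + 16)^2 + (2*n^3 + 3*sqrt(2)*n^2/2 + 15*n^2/2 + 6*n + 5*sqrt(2)*n + 3*sqrt(2))/(n^2 - 6*sqrt(2)*n + 16) = (2*n^5 - 17*sqrt(2)*n^4 + 5*n^4 - 60*sqrt(2)*n^3 + 40*n^3 + 6*sqrt(2)*n^2 + 180*n^2 + 192*n + 160*sqrt(2)*n + 96*sqrt(2))/(2*(n^4 - 12*sqrt(2)*n^3 + 104*n^2 - 192*sqrt(2)*n + 256))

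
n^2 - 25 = (n - 5)*(n + 5)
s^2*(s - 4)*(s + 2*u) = s^4 + 2*s^3*u - 4*s^3 - 8*s^2*u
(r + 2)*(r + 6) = r^2 + 8*r + 12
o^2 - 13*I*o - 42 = (o - 7*I)*(o - 6*I)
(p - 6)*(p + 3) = p^2 - 3*p - 18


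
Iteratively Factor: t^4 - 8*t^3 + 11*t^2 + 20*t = (t + 1)*(t^3 - 9*t^2 + 20*t) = (t - 5)*(t + 1)*(t^2 - 4*t) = (t - 5)*(t - 4)*(t + 1)*(t)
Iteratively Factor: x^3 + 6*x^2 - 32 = (x + 4)*(x^2 + 2*x - 8) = (x - 2)*(x + 4)*(x + 4)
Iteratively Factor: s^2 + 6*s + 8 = (s + 2)*(s + 4)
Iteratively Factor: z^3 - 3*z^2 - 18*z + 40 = (z - 5)*(z^2 + 2*z - 8) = (z - 5)*(z - 2)*(z + 4)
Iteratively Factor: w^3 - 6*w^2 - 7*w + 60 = (w + 3)*(w^2 - 9*w + 20) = (w - 4)*(w + 3)*(w - 5)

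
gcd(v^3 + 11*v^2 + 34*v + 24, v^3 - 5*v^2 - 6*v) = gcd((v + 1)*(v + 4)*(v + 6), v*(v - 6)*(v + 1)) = v + 1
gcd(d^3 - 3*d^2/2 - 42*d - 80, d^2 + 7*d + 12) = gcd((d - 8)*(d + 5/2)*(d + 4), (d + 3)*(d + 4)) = d + 4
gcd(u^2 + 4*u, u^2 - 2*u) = u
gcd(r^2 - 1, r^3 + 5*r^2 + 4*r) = r + 1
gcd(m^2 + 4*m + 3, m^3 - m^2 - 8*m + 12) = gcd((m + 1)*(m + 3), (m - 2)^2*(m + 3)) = m + 3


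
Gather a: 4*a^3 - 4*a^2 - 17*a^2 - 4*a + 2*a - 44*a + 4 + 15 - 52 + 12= 4*a^3 - 21*a^2 - 46*a - 21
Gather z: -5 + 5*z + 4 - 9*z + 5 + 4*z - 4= 0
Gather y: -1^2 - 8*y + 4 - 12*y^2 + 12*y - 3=-12*y^2 + 4*y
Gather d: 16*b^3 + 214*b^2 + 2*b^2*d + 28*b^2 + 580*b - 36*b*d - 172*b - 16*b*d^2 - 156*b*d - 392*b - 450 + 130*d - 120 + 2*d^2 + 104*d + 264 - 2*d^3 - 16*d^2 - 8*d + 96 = 16*b^3 + 242*b^2 + 16*b - 2*d^3 + d^2*(-16*b - 14) + d*(2*b^2 - 192*b + 226) - 210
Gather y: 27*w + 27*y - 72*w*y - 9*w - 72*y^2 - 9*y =18*w - 72*y^2 + y*(18 - 72*w)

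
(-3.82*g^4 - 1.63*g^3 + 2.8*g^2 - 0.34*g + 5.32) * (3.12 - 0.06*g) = 0.2292*g^5 - 11.8206*g^4 - 5.2536*g^3 + 8.7564*g^2 - 1.38*g + 16.5984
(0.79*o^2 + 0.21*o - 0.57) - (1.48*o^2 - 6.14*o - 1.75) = -0.69*o^2 + 6.35*o + 1.18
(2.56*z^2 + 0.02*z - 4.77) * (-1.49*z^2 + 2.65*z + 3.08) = -3.8144*z^4 + 6.7542*z^3 + 15.0451*z^2 - 12.5789*z - 14.6916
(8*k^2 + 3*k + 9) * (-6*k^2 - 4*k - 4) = -48*k^4 - 50*k^3 - 98*k^2 - 48*k - 36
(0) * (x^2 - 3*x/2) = 0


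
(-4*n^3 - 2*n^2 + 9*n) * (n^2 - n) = -4*n^5 + 2*n^4 + 11*n^3 - 9*n^2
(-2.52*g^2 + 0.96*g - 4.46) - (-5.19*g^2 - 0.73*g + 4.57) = 2.67*g^2 + 1.69*g - 9.03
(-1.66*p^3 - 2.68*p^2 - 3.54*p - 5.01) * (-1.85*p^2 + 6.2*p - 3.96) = 3.071*p^5 - 5.334*p^4 - 3.4934*p^3 - 2.0667*p^2 - 17.0436*p + 19.8396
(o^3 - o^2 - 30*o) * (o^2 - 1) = o^5 - o^4 - 31*o^3 + o^2 + 30*o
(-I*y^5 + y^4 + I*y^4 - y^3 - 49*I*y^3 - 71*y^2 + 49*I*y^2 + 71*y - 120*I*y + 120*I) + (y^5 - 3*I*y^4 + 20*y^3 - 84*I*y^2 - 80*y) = y^5 - I*y^5 + y^4 - 2*I*y^4 + 19*y^3 - 49*I*y^3 - 71*y^2 - 35*I*y^2 - 9*y - 120*I*y + 120*I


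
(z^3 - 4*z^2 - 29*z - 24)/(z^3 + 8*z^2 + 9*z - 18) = (z^2 - 7*z - 8)/(z^2 + 5*z - 6)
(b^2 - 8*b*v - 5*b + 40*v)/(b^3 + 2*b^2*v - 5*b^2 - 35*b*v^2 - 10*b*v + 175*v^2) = (-b + 8*v)/(-b^2 - 2*b*v + 35*v^2)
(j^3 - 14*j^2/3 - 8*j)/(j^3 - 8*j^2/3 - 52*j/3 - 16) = j/(j + 2)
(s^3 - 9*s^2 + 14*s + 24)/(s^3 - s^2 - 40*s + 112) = (s^2 - 5*s - 6)/(s^2 + 3*s - 28)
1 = 1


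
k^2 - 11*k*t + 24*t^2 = (k - 8*t)*(k - 3*t)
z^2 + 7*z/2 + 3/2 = (z + 1/2)*(z + 3)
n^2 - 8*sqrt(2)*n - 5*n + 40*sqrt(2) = (n - 5)*(n - 8*sqrt(2))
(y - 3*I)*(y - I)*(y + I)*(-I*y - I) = -I*y^4 - 3*y^3 - I*y^3 - 3*y^2 - I*y^2 - 3*y - I*y - 3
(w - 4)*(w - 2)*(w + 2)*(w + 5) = w^4 + w^3 - 24*w^2 - 4*w + 80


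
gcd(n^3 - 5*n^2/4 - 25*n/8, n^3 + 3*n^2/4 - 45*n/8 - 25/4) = n^2 - 5*n/4 - 25/8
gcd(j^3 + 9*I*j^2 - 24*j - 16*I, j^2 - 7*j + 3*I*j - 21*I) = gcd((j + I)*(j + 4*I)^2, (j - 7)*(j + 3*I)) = 1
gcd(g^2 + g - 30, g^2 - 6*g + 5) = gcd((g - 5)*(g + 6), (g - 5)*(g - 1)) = g - 5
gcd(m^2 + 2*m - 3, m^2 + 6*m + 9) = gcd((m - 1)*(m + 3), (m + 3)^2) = m + 3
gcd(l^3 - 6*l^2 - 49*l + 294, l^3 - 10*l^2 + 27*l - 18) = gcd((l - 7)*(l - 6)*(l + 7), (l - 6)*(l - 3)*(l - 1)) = l - 6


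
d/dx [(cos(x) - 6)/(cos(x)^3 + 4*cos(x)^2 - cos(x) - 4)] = (-93*cos(x)/2 - 7*cos(2*x) + cos(3*x)/2 + 3)/((cos(x) + 4)^2*sin(x)^3)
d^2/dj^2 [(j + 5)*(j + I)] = 2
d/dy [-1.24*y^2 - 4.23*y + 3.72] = -2.48*y - 4.23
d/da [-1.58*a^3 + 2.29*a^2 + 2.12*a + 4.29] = -4.74*a^2 + 4.58*a + 2.12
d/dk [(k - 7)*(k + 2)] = 2*k - 5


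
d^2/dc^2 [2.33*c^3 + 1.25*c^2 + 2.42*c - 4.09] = 13.98*c + 2.5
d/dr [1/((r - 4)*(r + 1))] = (3 - 2*r)/(r^4 - 6*r^3 + r^2 + 24*r + 16)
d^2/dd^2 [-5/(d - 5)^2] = -30/(d - 5)^4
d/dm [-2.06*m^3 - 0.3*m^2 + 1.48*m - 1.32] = -6.18*m^2 - 0.6*m + 1.48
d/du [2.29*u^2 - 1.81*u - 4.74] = 4.58*u - 1.81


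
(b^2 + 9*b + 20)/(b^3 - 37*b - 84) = (b + 5)/(b^2 - 4*b - 21)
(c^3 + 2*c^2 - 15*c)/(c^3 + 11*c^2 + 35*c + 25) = c*(c - 3)/(c^2 + 6*c + 5)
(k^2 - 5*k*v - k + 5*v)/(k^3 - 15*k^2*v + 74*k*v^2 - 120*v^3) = (k - 1)/(k^2 - 10*k*v + 24*v^2)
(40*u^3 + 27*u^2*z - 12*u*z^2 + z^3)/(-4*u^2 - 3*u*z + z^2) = (40*u^2 - 13*u*z + z^2)/(-4*u + z)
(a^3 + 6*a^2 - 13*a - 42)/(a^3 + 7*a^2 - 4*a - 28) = (a - 3)/(a - 2)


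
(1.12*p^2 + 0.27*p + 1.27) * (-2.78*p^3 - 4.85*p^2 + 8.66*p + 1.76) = -3.1136*p^5 - 6.1826*p^4 + 4.8591*p^3 - 1.8501*p^2 + 11.4734*p + 2.2352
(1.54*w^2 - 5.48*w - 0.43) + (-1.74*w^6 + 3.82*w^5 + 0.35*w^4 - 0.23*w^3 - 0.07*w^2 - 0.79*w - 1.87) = -1.74*w^6 + 3.82*w^5 + 0.35*w^4 - 0.23*w^3 + 1.47*w^2 - 6.27*w - 2.3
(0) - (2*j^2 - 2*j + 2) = -2*j^2 + 2*j - 2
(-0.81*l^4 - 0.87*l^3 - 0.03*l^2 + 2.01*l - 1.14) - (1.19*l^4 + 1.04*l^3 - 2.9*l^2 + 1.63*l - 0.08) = -2.0*l^4 - 1.91*l^3 + 2.87*l^2 + 0.38*l - 1.06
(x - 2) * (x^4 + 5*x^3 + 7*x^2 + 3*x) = x^5 + 3*x^4 - 3*x^3 - 11*x^2 - 6*x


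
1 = 1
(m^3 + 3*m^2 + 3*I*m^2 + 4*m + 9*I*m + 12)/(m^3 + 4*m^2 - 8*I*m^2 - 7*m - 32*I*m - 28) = (m^2 + m*(3 + 4*I) + 12*I)/(m^2 + m*(4 - 7*I) - 28*I)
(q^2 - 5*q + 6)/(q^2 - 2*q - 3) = (q - 2)/(q + 1)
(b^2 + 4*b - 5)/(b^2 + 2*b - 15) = (b - 1)/(b - 3)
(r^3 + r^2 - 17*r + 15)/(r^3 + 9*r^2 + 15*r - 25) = (r - 3)/(r + 5)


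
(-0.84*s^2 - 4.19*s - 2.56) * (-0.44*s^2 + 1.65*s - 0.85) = 0.3696*s^4 + 0.4576*s^3 - 5.0731*s^2 - 0.6625*s + 2.176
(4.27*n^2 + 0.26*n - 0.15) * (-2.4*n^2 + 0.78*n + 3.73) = -10.248*n^4 + 2.7066*n^3 + 16.4899*n^2 + 0.8528*n - 0.5595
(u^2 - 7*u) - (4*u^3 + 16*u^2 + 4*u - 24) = -4*u^3 - 15*u^2 - 11*u + 24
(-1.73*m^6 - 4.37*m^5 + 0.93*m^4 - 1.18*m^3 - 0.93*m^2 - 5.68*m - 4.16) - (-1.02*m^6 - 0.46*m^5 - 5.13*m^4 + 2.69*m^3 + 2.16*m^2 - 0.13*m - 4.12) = -0.71*m^6 - 3.91*m^5 + 6.06*m^4 - 3.87*m^3 - 3.09*m^2 - 5.55*m - 0.04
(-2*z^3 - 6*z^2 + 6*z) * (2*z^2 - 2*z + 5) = -4*z^5 - 8*z^4 + 14*z^3 - 42*z^2 + 30*z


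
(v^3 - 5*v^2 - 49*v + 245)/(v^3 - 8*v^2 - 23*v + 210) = (v^2 + 2*v - 35)/(v^2 - v - 30)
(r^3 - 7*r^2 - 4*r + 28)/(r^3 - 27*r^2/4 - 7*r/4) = 4*(r^2 - 4)/(r*(4*r + 1))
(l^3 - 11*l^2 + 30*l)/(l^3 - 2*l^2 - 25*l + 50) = l*(l - 6)/(l^2 + 3*l - 10)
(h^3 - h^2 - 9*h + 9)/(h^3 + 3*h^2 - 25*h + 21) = (h + 3)/(h + 7)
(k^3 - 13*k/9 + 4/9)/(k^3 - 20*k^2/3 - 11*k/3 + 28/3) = (k - 1/3)/(k - 7)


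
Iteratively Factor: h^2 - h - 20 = (h + 4)*(h - 5)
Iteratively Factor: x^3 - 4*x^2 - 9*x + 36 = (x - 4)*(x^2 - 9) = (x - 4)*(x + 3)*(x - 3)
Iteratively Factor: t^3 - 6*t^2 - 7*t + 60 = (t + 3)*(t^2 - 9*t + 20) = (t - 5)*(t + 3)*(t - 4)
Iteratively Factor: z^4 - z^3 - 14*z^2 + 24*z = (z - 2)*(z^3 + z^2 - 12*z) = z*(z - 2)*(z^2 + z - 12) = z*(z - 2)*(z + 4)*(z - 3)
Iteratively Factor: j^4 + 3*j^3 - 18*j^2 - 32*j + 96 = (j - 3)*(j^3 + 6*j^2 - 32) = (j - 3)*(j + 4)*(j^2 + 2*j - 8) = (j - 3)*(j + 4)^2*(j - 2)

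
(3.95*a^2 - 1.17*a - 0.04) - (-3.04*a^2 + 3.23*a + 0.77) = 6.99*a^2 - 4.4*a - 0.81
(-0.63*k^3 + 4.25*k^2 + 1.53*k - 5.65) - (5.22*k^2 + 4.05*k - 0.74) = -0.63*k^3 - 0.97*k^2 - 2.52*k - 4.91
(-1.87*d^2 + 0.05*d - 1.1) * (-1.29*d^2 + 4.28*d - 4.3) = 2.4123*d^4 - 8.0681*d^3 + 9.674*d^2 - 4.923*d + 4.73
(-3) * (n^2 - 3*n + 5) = -3*n^2 + 9*n - 15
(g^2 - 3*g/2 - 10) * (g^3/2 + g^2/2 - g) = g^5/2 - g^4/4 - 27*g^3/4 - 7*g^2/2 + 10*g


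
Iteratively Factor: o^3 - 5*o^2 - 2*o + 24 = (o - 3)*(o^2 - 2*o - 8) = (o - 3)*(o + 2)*(o - 4)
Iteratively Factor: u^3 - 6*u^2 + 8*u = (u)*(u^2 - 6*u + 8) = u*(u - 2)*(u - 4)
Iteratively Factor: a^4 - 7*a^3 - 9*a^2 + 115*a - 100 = (a - 1)*(a^3 - 6*a^2 - 15*a + 100) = (a - 5)*(a - 1)*(a^2 - a - 20) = (a - 5)^2*(a - 1)*(a + 4)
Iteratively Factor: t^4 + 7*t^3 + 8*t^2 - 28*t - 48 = (t - 2)*(t^3 + 9*t^2 + 26*t + 24) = (t - 2)*(t + 2)*(t^2 + 7*t + 12) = (t - 2)*(t + 2)*(t + 3)*(t + 4)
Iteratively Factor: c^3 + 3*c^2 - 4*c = (c + 4)*(c^2 - c) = c*(c + 4)*(c - 1)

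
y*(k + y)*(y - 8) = k*y^2 - 8*k*y + y^3 - 8*y^2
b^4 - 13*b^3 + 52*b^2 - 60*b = b*(b - 6)*(b - 5)*(b - 2)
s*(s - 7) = s^2 - 7*s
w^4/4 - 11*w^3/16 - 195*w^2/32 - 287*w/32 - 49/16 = (w/4 + 1/2)*(w - 7)*(w + 1/2)*(w + 7/4)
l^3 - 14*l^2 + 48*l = l*(l - 8)*(l - 6)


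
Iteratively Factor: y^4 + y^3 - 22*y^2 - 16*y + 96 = (y - 2)*(y^3 + 3*y^2 - 16*y - 48) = (y - 2)*(y + 4)*(y^2 - y - 12) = (y - 4)*(y - 2)*(y + 4)*(y + 3)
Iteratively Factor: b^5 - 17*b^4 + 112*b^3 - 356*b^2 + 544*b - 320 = (b - 5)*(b^4 - 12*b^3 + 52*b^2 - 96*b + 64) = (b - 5)*(b - 2)*(b^3 - 10*b^2 + 32*b - 32) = (b - 5)*(b - 4)*(b - 2)*(b^2 - 6*b + 8) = (b - 5)*(b - 4)*(b - 2)^2*(b - 4)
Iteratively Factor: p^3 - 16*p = (p + 4)*(p^2 - 4*p) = (p - 4)*(p + 4)*(p)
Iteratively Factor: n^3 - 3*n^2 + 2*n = (n - 1)*(n^2 - 2*n) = n*(n - 1)*(n - 2)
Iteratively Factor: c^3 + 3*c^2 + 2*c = (c)*(c^2 + 3*c + 2) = c*(c + 2)*(c + 1)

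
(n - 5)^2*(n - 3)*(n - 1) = n^4 - 14*n^3 + 68*n^2 - 130*n + 75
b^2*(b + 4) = b^3 + 4*b^2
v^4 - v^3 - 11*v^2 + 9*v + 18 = (v - 3)*(v - 2)*(v + 1)*(v + 3)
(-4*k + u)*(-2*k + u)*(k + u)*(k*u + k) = 8*k^4*u + 8*k^4 + 2*k^3*u^2 + 2*k^3*u - 5*k^2*u^3 - 5*k^2*u^2 + k*u^4 + k*u^3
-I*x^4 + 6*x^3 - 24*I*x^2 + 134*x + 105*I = (x - 5*I)*(x + 3*I)*(x + 7*I)*(-I*x + 1)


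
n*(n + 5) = n^2 + 5*n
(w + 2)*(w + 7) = w^2 + 9*w + 14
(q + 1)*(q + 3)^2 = q^3 + 7*q^2 + 15*q + 9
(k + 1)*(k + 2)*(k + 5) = k^3 + 8*k^2 + 17*k + 10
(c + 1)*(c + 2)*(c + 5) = c^3 + 8*c^2 + 17*c + 10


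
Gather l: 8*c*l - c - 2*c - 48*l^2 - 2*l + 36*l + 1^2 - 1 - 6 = -3*c - 48*l^2 + l*(8*c + 34) - 6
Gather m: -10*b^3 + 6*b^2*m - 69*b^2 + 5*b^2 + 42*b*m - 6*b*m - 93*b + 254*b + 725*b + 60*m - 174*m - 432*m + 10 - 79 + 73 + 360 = -10*b^3 - 64*b^2 + 886*b + m*(6*b^2 + 36*b - 546) + 364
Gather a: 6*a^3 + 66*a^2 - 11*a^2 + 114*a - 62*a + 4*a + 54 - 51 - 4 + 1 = 6*a^3 + 55*a^2 + 56*a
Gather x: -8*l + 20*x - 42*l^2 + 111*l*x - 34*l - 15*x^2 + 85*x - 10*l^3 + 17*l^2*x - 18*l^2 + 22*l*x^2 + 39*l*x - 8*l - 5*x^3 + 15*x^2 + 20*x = -10*l^3 - 60*l^2 + 22*l*x^2 - 50*l - 5*x^3 + x*(17*l^2 + 150*l + 125)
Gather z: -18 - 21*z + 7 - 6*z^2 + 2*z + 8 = -6*z^2 - 19*z - 3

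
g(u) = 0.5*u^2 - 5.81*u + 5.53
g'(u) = 1.0*u - 5.81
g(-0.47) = 8.37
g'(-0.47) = -6.28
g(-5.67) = 54.55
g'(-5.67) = -11.48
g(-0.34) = 7.56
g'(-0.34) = -6.15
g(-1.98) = 18.99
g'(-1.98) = -7.79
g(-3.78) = 34.64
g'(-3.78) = -9.59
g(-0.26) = 7.07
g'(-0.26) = -6.07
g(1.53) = -2.19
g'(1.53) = -4.28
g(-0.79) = 10.43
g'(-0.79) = -6.60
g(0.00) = 5.53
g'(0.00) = -5.81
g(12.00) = 7.81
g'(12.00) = 6.19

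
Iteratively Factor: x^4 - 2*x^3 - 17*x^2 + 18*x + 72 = (x - 4)*(x^3 + 2*x^2 - 9*x - 18) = (x - 4)*(x - 3)*(x^2 + 5*x + 6) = (x - 4)*(x - 3)*(x + 2)*(x + 3)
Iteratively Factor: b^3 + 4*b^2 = (b)*(b^2 + 4*b) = b*(b + 4)*(b)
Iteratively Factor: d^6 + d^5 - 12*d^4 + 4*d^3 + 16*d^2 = (d)*(d^5 + d^4 - 12*d^3 + 4*d^2 + 16*d) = d*(d + 4)*(d^4 - 3*d^3 + 4*d) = d*(d - 2)*(d + 4)*(d^3 - d^2 - 2*d) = d*(d - 2)^2*(d + 4)*(d^2 + d) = d*(d - 2)^2*(d + 1)*(d + 4)*(d)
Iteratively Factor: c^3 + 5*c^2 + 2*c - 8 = (c + 4)*(c^2 + c - 2) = (c + 2)*(c + 4)*(c - 1)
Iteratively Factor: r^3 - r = (r - 1)*(r^2 + r) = r*(r - 1)*(r + 1)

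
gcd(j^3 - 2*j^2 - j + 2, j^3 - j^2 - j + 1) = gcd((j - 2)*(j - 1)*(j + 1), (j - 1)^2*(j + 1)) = j^2 - 1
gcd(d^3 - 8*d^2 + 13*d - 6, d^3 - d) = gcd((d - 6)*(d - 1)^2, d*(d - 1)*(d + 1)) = d - 1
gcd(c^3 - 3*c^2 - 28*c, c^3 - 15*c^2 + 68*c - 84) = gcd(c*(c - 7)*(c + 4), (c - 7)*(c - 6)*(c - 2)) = c - 7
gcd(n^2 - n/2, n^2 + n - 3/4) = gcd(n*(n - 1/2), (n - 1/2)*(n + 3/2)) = n - 1/2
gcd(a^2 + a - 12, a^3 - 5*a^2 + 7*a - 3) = a - 3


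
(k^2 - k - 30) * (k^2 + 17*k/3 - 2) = k^4 + 14*k^3/3 - 113*k^2/3 - 168*k + 60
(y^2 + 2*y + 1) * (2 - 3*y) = -3*y^3 - 4*y^2 + y + 2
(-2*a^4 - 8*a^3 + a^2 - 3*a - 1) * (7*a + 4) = -14*a^5 - 64*a^4 - 25*a^3 - 17*a^2 - 19*a - 4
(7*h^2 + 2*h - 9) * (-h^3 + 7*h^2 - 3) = -7*h^5 + 47*h^4 + 23*h^3 - 84*h^2 - 6*h + 27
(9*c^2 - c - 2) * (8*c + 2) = 72*c^3 + 10*c^2 - 18*c - 4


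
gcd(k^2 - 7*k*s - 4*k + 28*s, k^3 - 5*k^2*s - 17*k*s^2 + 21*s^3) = -k + 7*s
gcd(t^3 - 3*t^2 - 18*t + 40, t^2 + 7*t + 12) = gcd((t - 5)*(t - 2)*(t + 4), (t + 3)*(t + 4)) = t + 4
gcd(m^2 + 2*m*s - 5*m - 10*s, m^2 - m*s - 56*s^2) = 1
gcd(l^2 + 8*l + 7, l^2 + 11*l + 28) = l + 7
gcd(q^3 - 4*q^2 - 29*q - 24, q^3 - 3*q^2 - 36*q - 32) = q^2 - 7*q - 8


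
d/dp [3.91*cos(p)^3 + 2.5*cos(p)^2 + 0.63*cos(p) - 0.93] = (11.73*sin(p)^2 - 5.0*cos(p) - 12.36)*sin(p)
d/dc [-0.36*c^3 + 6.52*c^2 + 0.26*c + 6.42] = -1.08*c^2 + 13.04*c + 0.26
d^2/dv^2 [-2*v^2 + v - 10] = -4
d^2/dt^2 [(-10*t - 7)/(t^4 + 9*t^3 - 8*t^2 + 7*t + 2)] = 2*(-(10*t + 7)*(4*t^3 + 27*t^2 - 16*t + 7)^2 + (40*t^3 + 270*t^2 - 160*t + (10*t + 7)*(6*t^2 + 27*t - 8) + 70)*(t^4 + 9*t^3 - 8*t^2 + 7*t + 2))/(t^4 + 9*t^3 - 8*t^2 + 7*t + 2)^3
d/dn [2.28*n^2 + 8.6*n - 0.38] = 4.56*n + 8.6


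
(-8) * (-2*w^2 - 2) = 16*w^2 + 16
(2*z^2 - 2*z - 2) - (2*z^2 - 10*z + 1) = 8*z - 3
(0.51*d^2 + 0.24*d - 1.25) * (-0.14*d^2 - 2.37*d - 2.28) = -0.0714*d^4 - 1.2423*d^3 - 1.5566*d^2 + 2.4153*d + 2.85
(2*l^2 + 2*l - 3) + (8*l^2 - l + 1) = 10*l^2 + l - 2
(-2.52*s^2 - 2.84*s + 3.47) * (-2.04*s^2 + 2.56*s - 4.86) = 5.1408*s^4 - 0.6576*s^3 - 2.102*s^2 + 22.6856*s - 16.8642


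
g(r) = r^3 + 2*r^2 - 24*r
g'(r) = 3*r^2 + 4*r - 24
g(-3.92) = 64.58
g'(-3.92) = 6.42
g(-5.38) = 31.29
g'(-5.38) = 41.31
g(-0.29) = 7.10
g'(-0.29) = -24.91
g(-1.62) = 39.88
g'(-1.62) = -22.61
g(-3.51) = 65.64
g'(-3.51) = -1.08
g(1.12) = -22.97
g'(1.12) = -15.76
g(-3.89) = 64.76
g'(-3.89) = 5.84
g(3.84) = -6.05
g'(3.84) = 35.60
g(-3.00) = 63.00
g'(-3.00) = -9.00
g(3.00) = -27.00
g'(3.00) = 15.00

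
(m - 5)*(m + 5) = m^2 - 25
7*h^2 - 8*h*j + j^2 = (-7*h + j)*(-h + j)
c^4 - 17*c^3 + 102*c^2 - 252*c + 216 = (c - 6)^2*(c - 3)*(c - 2)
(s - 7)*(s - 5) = s^2 - 12*s + 35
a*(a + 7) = a^2 + 7*a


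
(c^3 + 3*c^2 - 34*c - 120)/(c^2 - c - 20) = (c^2 - c - 30)/(c - 5)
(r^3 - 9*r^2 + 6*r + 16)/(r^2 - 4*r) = (r^3 - 9*r^2 + 6*r + 16)/(r*(r - 4))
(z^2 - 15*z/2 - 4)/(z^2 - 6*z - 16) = (z + 1/2)/(z + 2)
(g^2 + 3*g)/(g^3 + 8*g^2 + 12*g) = (g + 3)/(g^2 + 8*g + 12)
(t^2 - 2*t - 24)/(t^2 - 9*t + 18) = (t + 4)/(t - 3)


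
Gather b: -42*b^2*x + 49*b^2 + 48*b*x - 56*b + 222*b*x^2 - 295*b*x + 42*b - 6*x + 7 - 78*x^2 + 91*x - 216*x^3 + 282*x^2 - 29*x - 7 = b^2*(49 - 42*x) + b*(222*x^2 - 247*x - 14) - 216*x^3 + 204*x^2 + 56*x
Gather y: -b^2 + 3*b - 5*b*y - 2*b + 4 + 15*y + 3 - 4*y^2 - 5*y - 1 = -b^2 + b - 4*y^2 + y*(10 - 5*b) + 6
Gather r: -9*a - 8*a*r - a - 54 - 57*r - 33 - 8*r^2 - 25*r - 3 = -10*a - 8*r^2 + r*(-8*a - 82) - 90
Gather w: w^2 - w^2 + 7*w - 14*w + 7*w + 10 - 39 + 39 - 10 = 0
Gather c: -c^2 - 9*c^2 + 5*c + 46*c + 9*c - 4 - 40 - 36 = -10*c^2 + 60*c - 80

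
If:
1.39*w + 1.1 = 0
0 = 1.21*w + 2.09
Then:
No Solution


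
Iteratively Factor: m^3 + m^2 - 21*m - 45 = (m + 3)*(m^2 - 2*m - 15) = (m + 3)^2*(m - 5)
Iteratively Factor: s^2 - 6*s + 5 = (s - 1)*(s - 5)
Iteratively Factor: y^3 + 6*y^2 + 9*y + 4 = (y + 4)*(y^2 + 2*y + 1) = (y + 1)*(y + 4)*(y + 1)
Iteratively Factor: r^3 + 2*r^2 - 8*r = (r)*(r^2 + 2*r - 8) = r*(r - 2)*(r + 4)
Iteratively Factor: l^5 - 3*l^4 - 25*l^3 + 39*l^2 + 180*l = (l + 3)*(l^4 - 6*l^3 - 7*l^2 + 60*l) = (l - 5)*(l + 3)*(l^3 - l^2 - 12*l) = (l - 5)*(l + 3)^2*(l^2 - 4*l) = l*(l - 5)*(l + 3)^2*(l - 4)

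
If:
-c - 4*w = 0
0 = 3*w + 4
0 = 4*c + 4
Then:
No Solution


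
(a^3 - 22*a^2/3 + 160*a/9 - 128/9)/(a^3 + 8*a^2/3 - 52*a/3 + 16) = (9*a^2 - 48*a + 64)/(3*(3*a^2 + 14*a - 24))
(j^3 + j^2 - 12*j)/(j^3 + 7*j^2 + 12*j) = (j - 3)/(j + 3)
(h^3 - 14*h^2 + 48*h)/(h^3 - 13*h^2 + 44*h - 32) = h*(h - 6)/(h^2 - 5*h + 4)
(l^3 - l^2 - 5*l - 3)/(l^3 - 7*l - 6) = (l + 1)/(l + 2)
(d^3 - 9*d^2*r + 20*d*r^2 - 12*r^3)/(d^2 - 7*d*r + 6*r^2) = d - 2*r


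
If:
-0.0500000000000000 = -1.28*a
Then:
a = 0.04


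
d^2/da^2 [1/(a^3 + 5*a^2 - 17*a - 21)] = 2*(-(3*a + 5)*(a^3 + 5*a^2 - 17*a - 21) + (3*a^2 + 10*a - 17)^2)/(a^3 + 5*a^2 - 17*a - 21)^3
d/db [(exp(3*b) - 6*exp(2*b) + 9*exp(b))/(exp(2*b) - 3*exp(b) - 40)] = (exp(4*b) - 6*exp(3*b) - 111*exp(2*b) + 480*exp(b) - 360)*exp(b)/(exp(4*b) - 6*exp(3*b) - 71*exp(2*b) + 240*exp(b) + 1600)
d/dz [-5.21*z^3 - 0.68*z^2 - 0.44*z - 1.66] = -15.63*z^2 - 1.36*z - 0.44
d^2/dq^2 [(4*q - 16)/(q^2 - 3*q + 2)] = 8*((7 - 3*q)*(q^2 - 3*q + 2) + (q - 4)*(2*q - 3)^2)/(q^2 - 3*q + 2)^3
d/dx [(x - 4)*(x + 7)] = 2*x + 3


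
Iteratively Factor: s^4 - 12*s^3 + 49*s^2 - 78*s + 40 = (s - 5)*(s^3 - 7*s^2 + 14*s - 8) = (s - 5)*(s - 4)*(s^2 - 3*s + 2) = (s - 5)*(s - 4)*(s - 2)*(s - 1)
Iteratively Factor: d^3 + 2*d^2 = (d + 2)*(d^2) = d*(d + 2)*(d)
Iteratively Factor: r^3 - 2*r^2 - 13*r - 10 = (r - 5)*(r^2 + 3*r + 2) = (r - 5)*(r + 1)*(r + 2)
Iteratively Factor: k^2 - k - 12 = (k - 4)*(k + 3)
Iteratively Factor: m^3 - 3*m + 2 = (m + 2)*(m^2 - 2*m + 1) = (m - 1)*(m + 2)*(m - 1)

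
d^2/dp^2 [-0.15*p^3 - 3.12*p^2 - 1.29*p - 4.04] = -0.9*p - 6.24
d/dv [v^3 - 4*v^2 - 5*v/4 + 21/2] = 3*v^2 - 8*v - 5/4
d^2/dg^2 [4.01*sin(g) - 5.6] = -4.01*sin(g)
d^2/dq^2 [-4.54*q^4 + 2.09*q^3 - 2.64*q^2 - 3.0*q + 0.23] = -54.48*q^2 + 12.54*q - 5.28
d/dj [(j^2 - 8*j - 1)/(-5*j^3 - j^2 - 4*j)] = (5*j^4 - 80*j^3 - 27*j^2 - 2*j - 4)/(j^2*(25*j^4 + 10*j^3 + 41*j^2 + 8*j + 16))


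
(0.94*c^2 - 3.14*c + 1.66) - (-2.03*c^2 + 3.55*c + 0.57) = 2.97*c^2 - 6.69*c + 1.09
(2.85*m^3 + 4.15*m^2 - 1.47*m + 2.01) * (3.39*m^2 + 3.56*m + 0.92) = 9.6615*m^5 + 24.2145*m^4 + 12.4127*m^3 + 5.3987*m^2 + 5.8032*m + 1.8492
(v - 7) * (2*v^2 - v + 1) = 2*v^3 - 15*v^2 + 8*v - 7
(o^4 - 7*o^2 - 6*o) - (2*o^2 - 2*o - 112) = o^4 - 9*o^2 - 4*o + 112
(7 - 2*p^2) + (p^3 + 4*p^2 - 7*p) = p^3 + 2*p^2 - 7*p + 7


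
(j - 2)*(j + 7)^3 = j^4 + 19*j^3 + 105*j^2 + 49*j - 686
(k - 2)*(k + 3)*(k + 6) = k^3 + 7*k^2 - 36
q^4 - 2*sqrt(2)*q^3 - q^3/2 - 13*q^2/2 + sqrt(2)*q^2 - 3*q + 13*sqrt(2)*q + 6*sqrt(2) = (q - 3)*(q + 1/2)*(q + 2)*(q - 2*sqrt(2))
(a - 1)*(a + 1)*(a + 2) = a^3 + 2*a^2 - a - 2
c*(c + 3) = c^2 + 3*c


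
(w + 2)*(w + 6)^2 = w^3 + 14*w^2 + 60*w + 72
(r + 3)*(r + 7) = r^2 + 10*r + 21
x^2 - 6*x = x*(x - 6)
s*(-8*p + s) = -8*p*s + s^2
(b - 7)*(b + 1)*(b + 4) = b^3 - 2*b^2 - 31*b - 28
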